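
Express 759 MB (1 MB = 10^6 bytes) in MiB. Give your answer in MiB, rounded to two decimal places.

759 MB = 759 × 10^6 bytes = 759,000,000 bytes
1 MiB = 2^20 bytes = 1,048,576 bytes
759,000,000 / 1,048,576 = 723.84 MiB

723.84 MiB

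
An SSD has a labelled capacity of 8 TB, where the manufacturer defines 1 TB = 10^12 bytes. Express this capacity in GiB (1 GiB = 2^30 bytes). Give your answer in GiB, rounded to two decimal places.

7,450.58 GiB

8 TB × 1,000,000,000,000 bytes/TB = 8,000,000,000,000 bytes
1 GiB = 2^30 bytes = 1,073,741,824 bytes
8,000,000,000,000 / 1,073,741,824 = 7,450.58 GiB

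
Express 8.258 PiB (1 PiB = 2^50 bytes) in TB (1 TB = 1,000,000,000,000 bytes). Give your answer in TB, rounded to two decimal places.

8.258 PiB × 1,125,899,906,842,624 bytes/PiB = 9,297,681,430,706,388.992 bytes
1 TB = 1,000,000,000,000 bytes
9,297,681,430,706,388.992 / 1,000,000,000,000 = 9,297.68 TB

9,297.68 TB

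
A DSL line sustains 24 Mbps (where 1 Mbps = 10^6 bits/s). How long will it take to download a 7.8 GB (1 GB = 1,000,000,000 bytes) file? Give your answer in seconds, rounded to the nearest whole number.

2,600 seconds

7.8 GB = 7,800,000,000 bytes = 62,400,000,000 bits
24 Mbps = 24,000,000 bits/s
time = 62,400,000,000 / 24,000,000 = 2,600 s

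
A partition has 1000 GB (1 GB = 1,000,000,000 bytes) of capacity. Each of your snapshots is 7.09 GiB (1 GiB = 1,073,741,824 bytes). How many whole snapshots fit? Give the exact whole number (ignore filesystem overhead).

Capacity: 1000 GB = 1,000,000,000,000 bytes
Per item: 7.09 GiB = 7,612,829,532.16 bytes
⌊1,000,000,000,000 / 7,612,829,532.16⌋ = 131

131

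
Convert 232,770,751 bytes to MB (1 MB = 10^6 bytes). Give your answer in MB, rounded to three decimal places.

232,770,751 bytes given.
1 MB = 10^6 bytes = 1,000,000 bytes
232,770,751 / 1,000,000 = 232.771 MB

232.771 MB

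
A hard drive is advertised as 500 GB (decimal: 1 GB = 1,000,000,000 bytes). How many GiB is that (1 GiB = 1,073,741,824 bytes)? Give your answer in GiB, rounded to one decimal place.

500 GB = 500 × 10^9 bytes = 500,000,000,000 bytes
1 GiB = 2^30 bytes = 1,073,741,824 bytes
500,000,000,000 / 1,073,741,824 = 465.7 GiB

465.7 GiB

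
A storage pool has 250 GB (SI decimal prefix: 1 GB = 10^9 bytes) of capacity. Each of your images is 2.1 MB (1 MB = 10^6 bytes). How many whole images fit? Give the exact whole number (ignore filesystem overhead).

Capacity: 250 GB = 250,000,000,000 bytes
Per item: 2.1 MB = 2,100,000 bytes
⌊250,000,000,000 / 2,100,000⌋ = 119,047

119,047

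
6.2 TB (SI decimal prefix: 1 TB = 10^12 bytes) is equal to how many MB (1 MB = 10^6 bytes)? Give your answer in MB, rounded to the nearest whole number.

6,200,000 MB

6.2 TB × 1,000,000,000,000 bytes/TB = 6,200,000,000,000 bytes
1 MB = 1,000,000 bytes
6,200,000,000,000 / 1,000,000 = 6,200,000 MB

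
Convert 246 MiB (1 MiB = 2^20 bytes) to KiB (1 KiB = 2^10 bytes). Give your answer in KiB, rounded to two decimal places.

251,904.00 KiB

246 MiB = 246 × 2^20 bytes = 257,949,696 bytes
1 KiB = 2^10 bytes = 1,024 bytes
257,949,696 / 1,024 = 251,904.00 KiB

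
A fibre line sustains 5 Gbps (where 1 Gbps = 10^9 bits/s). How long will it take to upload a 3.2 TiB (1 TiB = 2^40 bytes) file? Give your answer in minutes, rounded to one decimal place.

93.8 minutes

3.2 TiB = 3,518,437,208,883.2 bytes = 28,147,497,671,065.6 bits
5 Gbps = 5,000,000,000 bits/s
time = 28,147,497,671,065.6 / 5,000,000,000 = 5,629.50 s
5,629.50 s / 60 = 93.8 minutes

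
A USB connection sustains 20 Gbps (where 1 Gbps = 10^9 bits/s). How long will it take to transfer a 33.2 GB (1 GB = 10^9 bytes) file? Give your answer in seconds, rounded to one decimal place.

13.3 seconds

33.2 GB = 33,200,000,000 bytes = 265,600,000,000 bits
20 Gbps = 20,000,000,000 bits/s
time = 265,600,000,000 / 20,000,000,000 = 13.3 s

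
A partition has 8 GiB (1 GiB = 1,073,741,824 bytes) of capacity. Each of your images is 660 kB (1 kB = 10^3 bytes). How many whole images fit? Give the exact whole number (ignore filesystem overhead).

Capacity: 8 GiB = 8,589,934,592 bytes
Per item: 660 kB = 660,000 bytes
⌊8,589,934,592 / 660,000⌋ = 13,015

13,015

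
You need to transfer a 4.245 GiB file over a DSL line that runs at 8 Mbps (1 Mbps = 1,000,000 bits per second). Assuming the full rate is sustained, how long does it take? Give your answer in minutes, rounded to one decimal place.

4.245 GiB = 4,558,034,042.88 bytes = 36,464,272,343.04 bits
8 Mbps = 8,000,000 bits/s
time = 36,464,272,343.04 / 8,000,000 = 4,558.03 s
4,558.03 s / 60 = 76.0 minutes

76.0 minutes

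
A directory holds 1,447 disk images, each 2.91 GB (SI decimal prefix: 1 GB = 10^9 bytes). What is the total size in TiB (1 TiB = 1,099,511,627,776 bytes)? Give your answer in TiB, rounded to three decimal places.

3.830 TiB

Total = 1,447 × 2.91 GB = 4210.77 GB
= 4210.77 × 1,000,000,000 bytes = 4,210,770,000,000 bytes
1 TiB = 1,099,511,627,776 bytes
4,210,770,000,000 / 1,099,511,627,776 = 3.830 TiB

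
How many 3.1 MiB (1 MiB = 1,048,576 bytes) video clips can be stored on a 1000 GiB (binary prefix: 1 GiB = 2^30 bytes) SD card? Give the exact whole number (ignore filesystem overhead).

330,322

Capacity: 1000 GiB = 1,073,741,824,000 bytes
Per item: 3.1 MiB = 3,250,585.6 bytes
⌊1,073,741,824,000 / 3,250,585.6⌋ = 330,322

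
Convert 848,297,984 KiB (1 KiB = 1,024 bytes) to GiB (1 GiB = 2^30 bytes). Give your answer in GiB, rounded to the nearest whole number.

848,297,984 KiB = 848,297,984 × 2^10 bytes = 868,657,135,616 bytes
1 GiB = 1,073,741,824 bytes
868,657,135,616 / 1,073,741,824 = 809 GiB

809 GiB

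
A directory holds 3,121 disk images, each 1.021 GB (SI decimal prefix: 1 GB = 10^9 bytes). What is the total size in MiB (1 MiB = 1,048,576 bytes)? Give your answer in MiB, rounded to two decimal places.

Total = 3,121 × 1.021 GB = 3186.541 GB
= 3186.541 × 1,000,000,000 bytes = 3,186,541,000,000 bytes
1 MiB = 1,048,576 bytes
3,186,541,000,000 / 1,048,576 = 3,038,922.31 MiB

3,038,922.31 MiB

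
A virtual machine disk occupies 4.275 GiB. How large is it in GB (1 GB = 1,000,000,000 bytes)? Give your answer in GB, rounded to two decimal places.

4.275 GiB = 4.275 × 2^30 bytes = 4,590,246,297.6 bytes
1 GB = 1,000,000,000 bytes
4,590,246,297.6 / 1,000,000,000 = 4.59 GB

4.59 GB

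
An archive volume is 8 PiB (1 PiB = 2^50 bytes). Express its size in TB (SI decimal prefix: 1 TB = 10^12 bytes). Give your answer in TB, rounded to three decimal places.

9,007.199 TB

8 PiB = 8 × 2^50 bytes = 9,007,199,254,740,992 bytes
1 TB = 10^12 bytes = 1,000,000,000,000 bytes
9,007,199,254,740,992 / 1,000,000,000,000 = 9,007.199 TB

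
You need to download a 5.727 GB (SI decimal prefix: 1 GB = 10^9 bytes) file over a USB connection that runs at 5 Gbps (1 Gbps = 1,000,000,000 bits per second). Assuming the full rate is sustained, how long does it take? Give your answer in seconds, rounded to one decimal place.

5.727 GB = 5,727,000,000 bytes = 45,816,000,000 bits
5 Gbps = 5,000,000,000 bits/s
time = 45,816,000,000 / 5,000,000,000 = 9.2 s

9.2 seconds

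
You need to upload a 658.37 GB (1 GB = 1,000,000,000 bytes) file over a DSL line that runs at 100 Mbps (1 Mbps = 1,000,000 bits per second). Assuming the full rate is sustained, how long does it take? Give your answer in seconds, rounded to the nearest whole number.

658.37 GB = 658,370,000,000 bytes = 5,266,960,000,000 bits
100 Mbps = 100,000,000 bits/s
time = 5,266,960,000,000 / 100,000,000 = 52,670 s

52,670 seconds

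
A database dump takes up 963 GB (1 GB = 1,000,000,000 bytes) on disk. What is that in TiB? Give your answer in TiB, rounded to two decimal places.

963 GB × 1,000,000,000 bytes/GB = 963,000,000,000 bytes
1 TiB = 2^40 bytes = 1,099,511,627,776 bytes
963,000,000,000 / 1,099,511,627,776 = 0.88 TiB

0.88 TiB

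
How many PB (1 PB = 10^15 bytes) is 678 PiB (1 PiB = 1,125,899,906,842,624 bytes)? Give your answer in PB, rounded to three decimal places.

763.360 PB

678 PiB = 678 × 2^50 bytes = 763,360,136,839,299,072 bytes
1 PB = 10^15 bytes = 1,000,000,000,000,000 bytes
763,360,136,839,299,072 / 1,000,000,000,000,000 = 763.360 PB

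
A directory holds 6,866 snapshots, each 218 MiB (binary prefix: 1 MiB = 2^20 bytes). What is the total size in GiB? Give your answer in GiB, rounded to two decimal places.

1,461.71 GiB

Total = 6,866 × 218 MiB = 1,496,788 MiB
= 1,496,788 × 1,048,576 bytes = 1,569,495,973,888 bytes
1 GiB = 1,073,741,824 bytes
1,569,495,973,888 / 1,073,741,824 = 1,461.71 GiB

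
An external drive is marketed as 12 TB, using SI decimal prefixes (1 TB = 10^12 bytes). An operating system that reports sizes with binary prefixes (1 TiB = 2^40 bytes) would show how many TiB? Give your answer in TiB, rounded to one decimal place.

10.9 TiB

12 TB = 12 × 10^12 bytes = 12,000,000,000,000 bytes
1 TiB = 2^40 bytes = 1,099,511,627,776 bytes
12,000,000,000,000 / 1,099,511,627,776 = 10.9 TiB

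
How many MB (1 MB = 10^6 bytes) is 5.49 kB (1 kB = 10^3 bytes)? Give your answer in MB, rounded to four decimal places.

0.0055 MB

5.49 kB = 5.49 × 10^3 bytes = 5,490 bytes
1 MB = 1,000,000 bytes
5,490 / 1,000,000 = 0.0055 MB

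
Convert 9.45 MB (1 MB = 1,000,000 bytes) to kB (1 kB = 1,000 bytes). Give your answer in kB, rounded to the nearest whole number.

9,450 kB

9.45 MB = 9.45 × 10^6 bytes = 9,450,000 bytes
1 kB = 1,000 bytes
9,450,000 / 1,000 = 9,450 kB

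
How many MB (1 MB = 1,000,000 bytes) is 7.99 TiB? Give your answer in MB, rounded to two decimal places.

8,785,097.91 MB

7.99 TiB × 1,099,511,627,776 bytes/TiB = 8,785,097,905,930.24 bytes
1 MB = 10^6 bytes = 1,000,000 bytes
8,785,097,905,930.24 / 1,000,000 = 8,785,097.91 MB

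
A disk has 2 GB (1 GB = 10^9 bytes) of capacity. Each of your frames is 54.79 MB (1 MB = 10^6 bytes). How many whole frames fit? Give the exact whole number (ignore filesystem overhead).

Capacity: 2 GB = 2,000,000,000 bytes
Per item: 54.79 MB = 54,790,000 bytes
⌊2,000,000,000 / 54,790,000⌋ = 36

36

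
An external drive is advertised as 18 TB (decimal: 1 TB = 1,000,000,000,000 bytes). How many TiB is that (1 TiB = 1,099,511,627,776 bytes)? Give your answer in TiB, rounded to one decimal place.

18 TB × 1,000,000,000,000 bytes/TB = 18,000,000,000,000 bytes
1 TiB = 1,099,511,627,776 bytes
18,000,000,000,000 / 1,099,511,627,776 = 16.4 TiB

16.4 TiB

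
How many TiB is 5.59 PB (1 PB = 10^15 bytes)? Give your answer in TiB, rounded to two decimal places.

5,084.08 TiB

5.59 PB = 5.59 × 10^15 bytes = 5,590,000,000,000,000 bytes
1 TiB = 2^40 bytes = 1,099,511,627,776 bytes
5,590,000,000,000,000 / 1,099,511,627,776 = 5,084.08 TiB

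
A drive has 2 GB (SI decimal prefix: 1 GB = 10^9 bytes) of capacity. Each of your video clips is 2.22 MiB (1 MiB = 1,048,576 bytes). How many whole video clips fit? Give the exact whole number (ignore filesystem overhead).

Capacity: 2 GB = 2,000,000,000 bytes
Per item: 2.22 MiB = 2,327,838.72 bytes
⌊2,000,000,000 / 2,327,838.72⌋ = 859

859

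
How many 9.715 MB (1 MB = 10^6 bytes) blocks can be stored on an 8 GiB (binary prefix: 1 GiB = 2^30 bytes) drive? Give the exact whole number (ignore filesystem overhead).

Capacity: 8 GiB = 8,589,934,592 bytes
Per item: 9.715 MB = 9,715,000 bytes
⌊8,589,934,592 / 9,715,000⌋ = 884

884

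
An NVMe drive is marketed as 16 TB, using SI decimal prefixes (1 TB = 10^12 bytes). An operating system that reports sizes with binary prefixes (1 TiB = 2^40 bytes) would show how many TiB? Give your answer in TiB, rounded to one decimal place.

14.6 TiB

16 TB × 1,000,000,000,000 bytes/TB = 16,000,000,000,000 bytes
1 TiB = 2^40 bytes = 1,099,511,627,776 bytes
16,000,000,000,000 / 1,099,511,627,776 = 14.6 TiB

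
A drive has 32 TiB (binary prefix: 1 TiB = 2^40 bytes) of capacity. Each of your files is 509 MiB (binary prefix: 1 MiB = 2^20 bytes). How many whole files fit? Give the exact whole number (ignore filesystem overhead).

65,922

Capacity: 32 TiB = 35,184,372,088,832 bytes
Per item: 509 MiB = 533,725,184 bytes
⌊35,184,372,088,832 / 533,725,184⌋ = 65,922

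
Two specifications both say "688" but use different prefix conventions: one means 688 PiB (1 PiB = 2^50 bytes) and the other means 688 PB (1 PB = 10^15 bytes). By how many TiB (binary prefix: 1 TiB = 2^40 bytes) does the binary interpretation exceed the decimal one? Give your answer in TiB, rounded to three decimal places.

78,779.645 TiB

688 PiB = 688 × 1,125,899,906,842,624 = 774,619,135,907,725,312 bytes
688 PB = 688 × 1,000,000,000,000,000 = 688,000,000,000,000,000 bytes
difference = 86,619,135,907,725,312 bytes
86,619,135,907,725,312 / 1,099,511,627,776 = 78,779.645 TiB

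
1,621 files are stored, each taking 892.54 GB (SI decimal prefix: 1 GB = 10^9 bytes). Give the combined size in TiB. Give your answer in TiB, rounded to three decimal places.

Total = 1,621 × 892.54 GB = 1446807.34 GB
= 1446807.34 × 1,000,000,000 bytes = 1,446,807,340,000,000 bytes
1 TiB = 1,099,511,627,776 bytes
1,446,807,340,000,000 / 1,099,511,627,776 = 1,315.864 TiB

1,315.864 TiB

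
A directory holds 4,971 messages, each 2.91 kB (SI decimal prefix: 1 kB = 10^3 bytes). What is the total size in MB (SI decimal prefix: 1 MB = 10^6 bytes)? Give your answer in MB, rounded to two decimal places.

Total = 4,971 × 2.91 kB = 14465.61 kB
= 14465.61 × 1,000 bytes = 14,465,610 bytes
1 MB = 1,000,000 bytes
14,465,610 / 1,000,000 = 14.47 MB

14.47 MB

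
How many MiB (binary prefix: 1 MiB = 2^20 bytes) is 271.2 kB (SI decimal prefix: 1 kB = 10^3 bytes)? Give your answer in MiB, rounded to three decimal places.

0.259 MiB

271.2 kB = 271.2 × 10^3 bytes = 271,200 bytes
1 MiB = 1,048,576 bytes
271,200 / 1,048,576 = 0.259 MiB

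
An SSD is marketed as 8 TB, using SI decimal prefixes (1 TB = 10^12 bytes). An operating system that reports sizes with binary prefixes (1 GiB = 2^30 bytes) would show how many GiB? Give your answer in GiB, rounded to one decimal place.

7,450.6 GiB

8 TB = 8 × 10^12 bytes = 8,000,000,000,000 bytes
1 GiB = 1,073,741,824 bytes
8,000,000,000,000 / 1,073,741,824 = 7,450.6 GiB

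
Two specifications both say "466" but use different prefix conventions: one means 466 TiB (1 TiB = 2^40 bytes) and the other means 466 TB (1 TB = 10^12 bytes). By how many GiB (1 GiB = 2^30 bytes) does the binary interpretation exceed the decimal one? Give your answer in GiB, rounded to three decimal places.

466 TiB = 466 × 1,099,511,627,776 = 512,372,418,543,616 bytes
466 TB = 466 × 1,000,000,000,000 = 466,000,000,000,000 bytes
difference = 46,372,418,543,616 bytes
46,372,418,543,616 / 1,073,741,824 = 43,187.680 GiB

43,187.680 GiB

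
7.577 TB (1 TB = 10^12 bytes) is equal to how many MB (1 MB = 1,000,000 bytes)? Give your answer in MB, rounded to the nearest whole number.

7,577,000 MB

7.577 TB × 1,000,000,000,000 bytes/TB = 7,577,000,000,000 bytes
1 MB = 1,000,000 bytes
7,577,000,000,000 / 1,000,000 = 7,577,000 MB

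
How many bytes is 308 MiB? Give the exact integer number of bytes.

322,961,408 bytes

308 × 1,048,576 = 322,961,408 bytes  (1 MiB = 2^20 bytes)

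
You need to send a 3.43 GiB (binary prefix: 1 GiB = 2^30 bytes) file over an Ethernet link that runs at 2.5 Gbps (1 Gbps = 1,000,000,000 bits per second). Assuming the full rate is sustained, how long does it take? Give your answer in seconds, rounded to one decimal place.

3.43 GiB = 3,682,934,456.32 bytes = 29,463,475,650.56 bits
2.5 Gbps = 2,500,000,000 bits/s
time = 29,463,475,650.56 / 2,500,000,000 = 11.8 s

11.8 seconds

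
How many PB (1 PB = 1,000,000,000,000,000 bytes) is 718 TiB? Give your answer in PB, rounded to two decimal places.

718 TiB = 718 × 2^40 bytes = 789,449,348,743,168 bytes
1 PB = 10^15 bytes = 1,000,000,000,000,000 bytes
789,449,348,743,168 / 1,000,000,000,000,000 = 0.79 PB

0.79 PB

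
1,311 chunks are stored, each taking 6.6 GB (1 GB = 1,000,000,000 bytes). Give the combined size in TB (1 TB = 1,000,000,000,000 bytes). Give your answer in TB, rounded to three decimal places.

8.653 TB

Total = 1,311 × 6.6 GB = 8652.6 GB
= 8652.6 × 1,000,000,000 bytes = 8,652,600,000,000 bytes
1 TB = 1,000,000,000,000 bytes
8,652,600,000,000 / 1,000,000,000,000 = 8.653 TB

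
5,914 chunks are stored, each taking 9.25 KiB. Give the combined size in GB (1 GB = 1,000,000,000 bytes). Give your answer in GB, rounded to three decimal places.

Total = 5,914 × 9.25 KiB = 54704.5 KiB
= 54704.5 × 1,024 bytes = 56,017,408 bytes
1 GB = 1,000,000,000 bytes
56,017,408 / 1,000,000,000 = 0.056 GB

0.056 GB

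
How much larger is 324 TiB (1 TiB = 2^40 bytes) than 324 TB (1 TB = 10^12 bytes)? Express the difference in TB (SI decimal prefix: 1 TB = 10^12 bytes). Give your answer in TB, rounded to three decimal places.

324 TiB = 324 × 1,099,511,627,776 = 356,241,767,399,424 bytes
324 TB = 324 × 1,000,000,000,000 = 324,000,000,000,000 bytes
difference = 32,241,767,399,424 bytes
32,241,767,399,424 / 1,000,000,000,000 = 32.242 TB

32.242 TB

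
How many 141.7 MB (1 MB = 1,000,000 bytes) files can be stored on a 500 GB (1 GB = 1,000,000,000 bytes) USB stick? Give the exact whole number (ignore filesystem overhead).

Capacity: 500 GB = 500,000,000,000 bytes
Per item: 141.7 MB = 141,700,000 bytes
⌊500,000,000,000 / 141,700,000⌋ = 3,528

3,528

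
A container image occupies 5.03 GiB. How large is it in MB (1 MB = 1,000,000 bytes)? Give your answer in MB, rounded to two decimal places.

5.03 GiB = 5.03 × 2^30 bytes = 5,400,921,374.72 bytes
1 MB = 1,000,000 bytes
5,400,921,374.72 / 1,000,000 = 5,400.92 MB

5,400.92 MB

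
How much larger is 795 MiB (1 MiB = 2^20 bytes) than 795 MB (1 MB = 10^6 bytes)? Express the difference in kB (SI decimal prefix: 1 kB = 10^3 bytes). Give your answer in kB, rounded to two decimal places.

38,617.92 kB

795 MiB = 795 × 1,048,576 = 833,617,920 bytes
795 MB = 795 × 1,000,000 = 795,000,000 bytes
difference = 38,617,920 bytes
38,617,920 / 1,000 = 38,617.92 kB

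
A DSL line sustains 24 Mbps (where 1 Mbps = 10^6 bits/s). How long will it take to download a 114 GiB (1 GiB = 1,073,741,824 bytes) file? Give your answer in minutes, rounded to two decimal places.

114 GiB = 122,406,567,936 bytes = 979,252,543,488 bits
24 Mbps = 24,000,000 bits/s
time = 979,252,543,488 / 24,000,000 = 40,802.189 s
40,802.189 s / 60 = 680.04 minutes

680.04 minutes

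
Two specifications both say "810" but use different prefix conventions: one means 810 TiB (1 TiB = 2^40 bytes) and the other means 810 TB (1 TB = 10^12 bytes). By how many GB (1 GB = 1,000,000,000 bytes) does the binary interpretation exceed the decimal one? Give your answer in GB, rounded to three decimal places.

80,604.418 GB

810 TiB = 810 × 1,099,511,627,776 = 890,604,418,498,560 bytes
810 TB = 810 × 1,000,000,000,000 = 810,000,000,000,000 bytes
difference = 80,604,418,498,560 bytes
80,604,418,498,560 / 1,000,000,000 = 80,604.418 GB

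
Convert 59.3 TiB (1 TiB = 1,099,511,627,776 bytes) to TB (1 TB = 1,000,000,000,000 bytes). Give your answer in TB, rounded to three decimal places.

65.201 TB

59.3 TiB = 59.3 × 2^40 bytes = 65,201,039,527,116.8 bytes
1 TB = 10^12 bytes = 1,000,000,000,000 bytes
65,201,039,527,116.8 / 1,000,000,000,000 = 65.201 TB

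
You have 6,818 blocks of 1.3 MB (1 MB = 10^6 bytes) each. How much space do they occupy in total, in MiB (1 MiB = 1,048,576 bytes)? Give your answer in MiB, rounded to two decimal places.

8,452.80 MiB

Total = 6,818 × 1.3 MB = 8863.4 MB
= 8863.4 × 1,000,000 bytes = 8,863,400,000 bytes
1 MiB = 1,048,576 bytes
8,863,400,000 / 1,048,576 = 8,452.80 MiB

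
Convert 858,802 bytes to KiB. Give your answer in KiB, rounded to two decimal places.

838.67 KiB

858,802 bytes given.
1 KiB = 1,024 bytes
858,802 / 1,024 = 838.67 KiB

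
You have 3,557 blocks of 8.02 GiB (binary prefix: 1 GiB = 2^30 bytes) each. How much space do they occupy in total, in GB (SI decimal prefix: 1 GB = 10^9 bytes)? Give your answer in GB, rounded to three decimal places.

Total = 3,557 × 8.02 GiB = 28527.14 GiB
= 28527.14 × 1,073,741,824 bytes = 30,630,783,337,103.36 bytes
1 GB = 1,000,000,000 bytes
30,630,783,337,103.36 / 1,000,000,000 = 30,630.783 GB

30,630.783 GB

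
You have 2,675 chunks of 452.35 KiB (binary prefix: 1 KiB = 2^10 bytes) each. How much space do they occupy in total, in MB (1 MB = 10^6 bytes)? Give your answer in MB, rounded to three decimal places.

1,239.077 MB

Total = 2,675 × 452.35 KiB = 1210036.25 KiB
= 1210036.25 × 1,024 bytes = 1,239,077,120 bytes
1 MB = 1,000,000 bytes
1,239,077,120 / 1,000,000 = 1,239.077 MB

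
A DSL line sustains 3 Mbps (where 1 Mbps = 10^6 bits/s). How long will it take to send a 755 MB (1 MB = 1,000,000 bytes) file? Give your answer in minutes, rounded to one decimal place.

33.6 minutes

755 MB = 755,000,000 bytes = 6,040,000,000 bits
3 Mbps = 3,000,000 bits/s
time = 6,040,000,000 / 3,000,000 = 2,013.33 s
2,013.33 s / 60 = 33.6 minutes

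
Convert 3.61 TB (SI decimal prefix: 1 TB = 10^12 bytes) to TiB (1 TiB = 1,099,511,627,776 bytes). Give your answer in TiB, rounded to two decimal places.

3.61 TB × 1,000,000,000,000 bytes/TB = 3,610,000,000,000 bytes
1 TiB = 1,099,511,627,776 bytes
3,610,000,000,000 / 1,099,511,627,776 = 3.28 TiB

3.28 TiB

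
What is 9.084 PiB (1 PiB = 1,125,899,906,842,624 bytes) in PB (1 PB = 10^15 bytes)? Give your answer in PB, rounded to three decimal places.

10.228 PB

9.084 PiB = 9.084 × 2^50 bytes = 10,227,674,753,758,396.416 bytes
1 PB = 1,000,000,000,000,000 bytes
10,227,674,753,758,396.416 / 1,000,000,000,000,000 = 10.228 PB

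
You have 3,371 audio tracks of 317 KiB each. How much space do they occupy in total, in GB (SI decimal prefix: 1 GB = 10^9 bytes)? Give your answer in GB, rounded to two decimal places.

1.09 GB

Total = 3,371 × 317 KiB = 1,068,607 KiB
= 1,068,607 × 1,024 bytes = 1,094,253,568 bytes
1 GB = 1,000,000,000 bytes
1,094,253,568 / 1,000,000,000 = 1.09 GB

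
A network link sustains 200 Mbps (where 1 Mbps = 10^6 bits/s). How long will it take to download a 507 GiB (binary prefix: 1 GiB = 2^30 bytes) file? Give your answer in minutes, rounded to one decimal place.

362.9 minutes

507 GiB = 544,387,104,768 bytes = 4,355,096,838,144 bits
200 Mbps = 200,000,000 bits/s
time = 4,355,096,838,144 / 200,000,000 = 21,775.48 s
21,775.48 s / 60 = 362.9 minutes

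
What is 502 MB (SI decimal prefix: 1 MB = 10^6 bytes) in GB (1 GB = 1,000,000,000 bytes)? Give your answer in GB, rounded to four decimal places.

502 MB = 502 × 10^6 bytes = 502,000,000 bytes
1 GB = 10^9 bytes = 1,000,000,000 bytes
502,000,000 / 1,000,000,000 = 0.5020 GB

0.5020 GB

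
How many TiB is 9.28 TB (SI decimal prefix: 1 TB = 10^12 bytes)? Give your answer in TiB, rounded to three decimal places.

9.28 TB = 9.28 × 10^12 bytes = 9,280,000,000,000 bytes
1 TiB = 1,099,511,627,776 bytes
9,280,000,000,000 / 1,099,511,627,776 = 8.440 TiB

8.440 TiB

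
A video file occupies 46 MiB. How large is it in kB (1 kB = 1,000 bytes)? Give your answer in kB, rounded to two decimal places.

48,234.50 kB

46 MiB = 46 × 2^20 bytes = 48,234,496 bytes
1 kB = 1,000 bytes
48,234,496 / 1,000 = 48,234.50 kB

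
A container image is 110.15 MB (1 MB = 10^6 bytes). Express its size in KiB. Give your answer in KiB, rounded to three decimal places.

110.15 MB = 110.15 × 10^6 bytes = 110,150,000 bytes
1 KiB = 1,024 bytes
110,150,000 / 1,024 = 107,568.359 KiB

107,568.359 KiB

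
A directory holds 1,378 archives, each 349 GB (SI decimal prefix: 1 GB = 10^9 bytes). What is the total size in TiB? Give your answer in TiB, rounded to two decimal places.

437.40 TiB

Total = 1,378 × 349 GB = 480,922 GB
= 480,922 × 1,000,000,000 bytes = 480,922,000,000,000 bytes
1 TiB = 1,099,511,627,776 bytes
480,922,000,000,000 / 1,099,511,627,776 = 437.40 TiB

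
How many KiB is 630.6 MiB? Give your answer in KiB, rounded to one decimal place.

630.6 MiB × 1,048,576 bytes/MiB = 661,232,025.6 bytes
1 KiB = 2^10 bytes = 1,024 bytes
661,232,025.6 / 1,024 = 645,734.4 KiB

645,734.4 KiB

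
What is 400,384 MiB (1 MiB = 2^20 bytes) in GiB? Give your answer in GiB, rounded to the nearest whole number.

400,384 MiB = 400,384 × 2^20 bytes = 419,833,053,184 bytes
1 GiB = 2^30 bytes = 1,073,741,824 bytes
419,833,053,184 / 1,073,741,824 = 391 GiB

391 GiB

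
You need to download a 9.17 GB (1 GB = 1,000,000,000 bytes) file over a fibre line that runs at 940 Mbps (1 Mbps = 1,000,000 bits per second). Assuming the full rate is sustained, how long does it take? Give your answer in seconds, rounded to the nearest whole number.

9.17 GB = 9,170,000,000 bytes = 73,360,000,000 bits
940 Mbps = 940,000,000 bits/s
time = 73,360,000,000 / 940,000,000 = 78 s

78 seconds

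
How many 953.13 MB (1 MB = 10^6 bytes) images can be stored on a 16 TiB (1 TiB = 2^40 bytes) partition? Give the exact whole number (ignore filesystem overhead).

Capacity: 16 TiB = 17,592,186,044,416 bytes
Per item: 953.13 MB = 953,130,000 bytes
⌊17,592,186,044,416 / 953,130,000⌋ = 18,457

18,457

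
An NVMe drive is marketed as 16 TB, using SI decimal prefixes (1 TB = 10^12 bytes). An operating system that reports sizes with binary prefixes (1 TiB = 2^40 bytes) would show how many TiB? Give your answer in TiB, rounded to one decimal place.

14.6 TiB

16 TB × 1,000,000,000,000 bytes/TB = 16,000,000,000,000 bytes
1 TiB = 2^40 bytes = 1,099,511,627,776 bytes
16,000,000,000,000 / 1,099,511,627,776 = 14.6 TiB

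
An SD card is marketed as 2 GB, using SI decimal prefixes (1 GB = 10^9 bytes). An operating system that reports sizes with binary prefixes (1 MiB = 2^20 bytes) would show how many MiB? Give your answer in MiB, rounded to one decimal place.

1,907.3 MiB

2 GB = 2 × 10^9 bytes = 2,000,000,000 bytes
1 MiB = 1,048,576 bytes
2,000,000,000 / 1,048,576 = 1,907.3 MiB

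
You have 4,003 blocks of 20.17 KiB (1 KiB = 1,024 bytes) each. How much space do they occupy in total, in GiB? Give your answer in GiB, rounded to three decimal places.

Total = 4,003 × 20.17 KiB = 80740.51 KiB
= 80740.51 × 1,024 bytes = 82,678,282.24 bytes
1 GiB = 1,073,741,824 bytes
82,678,282.24 / 1,073,741,824 = 0.077 GiB

0.077 GiB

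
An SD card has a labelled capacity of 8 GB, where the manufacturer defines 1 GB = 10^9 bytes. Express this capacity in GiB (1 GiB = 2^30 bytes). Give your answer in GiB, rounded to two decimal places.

7.45 GiB

8 GB = 8 × 10^9 bytes = 8,000,000,000 bytes
1 GiB = 1,073,741,824 bytes
8,000,000,000 / 1,073,741,824 = 7.45 GiB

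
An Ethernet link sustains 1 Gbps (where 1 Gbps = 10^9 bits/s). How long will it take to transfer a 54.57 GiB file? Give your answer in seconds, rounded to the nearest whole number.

469 seconds

54.57 GiB = 58,594,091,335.68 bytes = 468,752,730,685.44 bits
1 Gbps = 1,000,000,000 bits/s
time = 468,752,730,685.44 / 1,000,000,000 = 469 s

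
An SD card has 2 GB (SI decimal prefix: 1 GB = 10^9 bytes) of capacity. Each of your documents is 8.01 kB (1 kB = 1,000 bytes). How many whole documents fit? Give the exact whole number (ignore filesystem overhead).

Capacity: 2 GB = 2,000,000,000 bytes
Per item: 8.01 kB = 8,010 bytes
⌊2,000,000,000 / 8,010⌋ = 249,687

249,687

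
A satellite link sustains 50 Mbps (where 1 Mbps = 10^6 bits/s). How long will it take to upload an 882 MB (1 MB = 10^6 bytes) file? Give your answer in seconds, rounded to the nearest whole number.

141 seconds

882 MB = 882,000,000 bytes = 7,056,000,000 bits
50 Mbps = 50,000,000 bits/s
time = 7,056,000,000 / 50,000,000 = 141 s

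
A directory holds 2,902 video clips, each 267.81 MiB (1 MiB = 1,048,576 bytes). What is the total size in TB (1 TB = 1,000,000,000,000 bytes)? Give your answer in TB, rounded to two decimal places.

Total = 2,902 × 267.81 MiB = 777184.62 MiB
= 777184.62 × 1,048,576 bytes = 814,937,140,101.12 bytes
1 TB = 1,000,000,000,000 bytes
814,937,140,101.12 / 1,000,000,000,000 = 0.81 TB

0.81 TB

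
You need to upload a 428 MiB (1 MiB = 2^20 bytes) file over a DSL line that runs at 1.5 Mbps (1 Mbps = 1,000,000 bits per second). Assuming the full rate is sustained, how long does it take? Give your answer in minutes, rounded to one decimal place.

39.9 minutes

428 MiB = 448,790,528 bytes = 3,590,324,224 bits
1.5 Mbps = 1,500,000 bits/s
time = 3,590,324,224 / 1,500,000 = 2,393.55 s
2,393.55 s / 60 = 39.9 minutes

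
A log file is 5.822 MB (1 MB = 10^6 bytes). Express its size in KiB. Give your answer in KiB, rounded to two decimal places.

5.822 MB = 5.822 × 10^6 bytes = 5,822,000 bytes
1 KiB = 2^10 bytes = 1,024 bytes
5,822,000 / 1,024 = 5,685.55 KiB

5,685.55 KiB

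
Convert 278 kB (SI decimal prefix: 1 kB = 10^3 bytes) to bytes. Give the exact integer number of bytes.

278,000 bytes

278 × 1,000 = 278,000 bytes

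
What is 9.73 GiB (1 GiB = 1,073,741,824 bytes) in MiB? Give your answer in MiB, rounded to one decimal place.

9,963.5 MiB

9.73 GiB × 1,073,741,824 bytes/GiB = 10,447,507,947.52 bytes
1 MiB = 2^20 bytes = 1,048,576 bytes
10,447,507,947.52 / 1,048,576 = 9,963.5 MiB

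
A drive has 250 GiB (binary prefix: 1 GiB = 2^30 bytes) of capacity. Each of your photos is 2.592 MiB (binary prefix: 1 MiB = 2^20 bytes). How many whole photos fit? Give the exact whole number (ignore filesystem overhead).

Capacity: 250 GiB = 268,435,456,000 bytes
Per item: 2.592 MiB = 2,717,908.992 bytes
⌊268,435,456,000 / 2,717,908.992⌋ = 98,765

98,765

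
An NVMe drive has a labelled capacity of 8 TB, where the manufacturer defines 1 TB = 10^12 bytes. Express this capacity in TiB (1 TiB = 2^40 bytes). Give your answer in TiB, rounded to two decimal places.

7.28 TiB

8 TB = 8 × 10^12 bytes = 8,000,000,000,000 bytes
1 TiB = 2^40 bytes = 1,099,511,627,776 bytes
8,000,000,000,000 / 1,099,511,627,776 = 7.28 TiB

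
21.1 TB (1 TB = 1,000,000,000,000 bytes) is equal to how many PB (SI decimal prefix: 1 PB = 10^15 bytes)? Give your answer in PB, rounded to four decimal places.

0.0211 PB

21.1 TB = 21.1 × 10^12 bytes = 21,100,000,000,000 bytes
1 PB = 1,000,000,000,000,000 bytes
21,100,000,000,000 / 1,000,000,000,000,000 = 0.0211 PB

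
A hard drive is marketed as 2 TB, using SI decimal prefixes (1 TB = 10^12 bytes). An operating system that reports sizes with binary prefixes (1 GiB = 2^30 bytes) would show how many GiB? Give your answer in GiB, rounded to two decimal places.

2 TB = 2 × 10^12 bytes = 2,000,000,000,000 bytes
1 GiB = 2^30 bytes = 1,073,741,824 bytes
2,000,000,000,000 / 1,073,741,824 = 1,862.65 GiB

1,862.65 GiB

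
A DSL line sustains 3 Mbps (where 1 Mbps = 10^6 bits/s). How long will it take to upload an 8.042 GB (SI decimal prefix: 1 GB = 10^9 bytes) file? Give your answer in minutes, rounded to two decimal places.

357.42 minutes

8.042 GB = 8,042,000,000 bytes = 64,336,000,000 bits
3 Mbps = 3,000,000 bits/s
time = 64,336,000,000 / 3,000,000 = 21,445.333 s
21,445.333 s / 60 = 357.42 minutes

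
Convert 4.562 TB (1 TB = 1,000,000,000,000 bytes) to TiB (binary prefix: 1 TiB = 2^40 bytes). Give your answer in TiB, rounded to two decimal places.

4.15 TiB

4.562 TB × 1,000,000,000,000 bytes/TB = 4,562,000,000,000 bytes
1 TiB = 1,099,511,627,776 bytes
4,562,000,000,000 / 1,099,511,627,776 = 4.15 TiB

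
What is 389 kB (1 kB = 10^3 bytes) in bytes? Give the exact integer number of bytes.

389,000 bytes

389 × 1,000 = 389,000 bytes  (1 kB = 10^3 bytes)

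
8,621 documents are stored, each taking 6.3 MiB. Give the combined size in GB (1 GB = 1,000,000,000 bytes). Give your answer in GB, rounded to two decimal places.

56.95 GB

Total = 8,621 × 6.3 MiB = 54312.3 MiB
= 54312.3 × 1,048,576 bytes = 56,950,574,284.8 bytes
1 GB = 1,000,000,000 bytes
56,950,574,284.8 / 1,000,000,000 = 56.95 GB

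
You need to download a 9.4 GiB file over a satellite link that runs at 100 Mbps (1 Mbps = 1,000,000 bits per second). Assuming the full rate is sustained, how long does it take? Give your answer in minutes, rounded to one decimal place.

9.4 GiB = 10,093,173,145.6 bytes = 80,745,385,164.8 bits
100 Mbps = 100,000,000 bits/s
time = 80,745,385,164.8 / 100,000,000 = 807.45 s
807.45 s / 60 = 13.5 minutes

13.5 minutes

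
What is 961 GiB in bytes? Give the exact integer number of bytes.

961 × 1,073,741,824 = 1,031,865,892,864 bytes

1,031,865,892,864 bytes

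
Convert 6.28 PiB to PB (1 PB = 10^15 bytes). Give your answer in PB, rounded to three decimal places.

6.28 PiB = 6.28 × 2^50 bytes = 7,070,651,414,971,678.72 bytes
1 PB = 10^15 bytes = 1,000,000,000,000,000 bytes
7,070,651,414,971,678.72 / 1,000,000,000,000,000 = 7.071 PB

7.071 PB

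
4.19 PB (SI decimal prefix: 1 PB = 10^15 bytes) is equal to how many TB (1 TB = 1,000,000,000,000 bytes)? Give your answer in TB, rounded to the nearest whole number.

4,190 TB

4.19 PB = 4.19 × 10^15 bytes = 4,190,000,000,000,000 bytes
1 TB = 10^12 bytes = 1,000,000,000,000 bytes
4,190,000,000,000,000 / 1,000,000,000,000 = 4,190 TB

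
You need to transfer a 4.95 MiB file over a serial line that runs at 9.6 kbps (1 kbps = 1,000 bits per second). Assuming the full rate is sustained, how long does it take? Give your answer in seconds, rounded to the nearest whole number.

4.95 MiB = 5,190,451.2 bytes = 41,523,609.6 bits
9.6 kbps = 9,600 bits/s
time = 41,523,609.6 / 9,600 = 4,325 s

4,325 seconds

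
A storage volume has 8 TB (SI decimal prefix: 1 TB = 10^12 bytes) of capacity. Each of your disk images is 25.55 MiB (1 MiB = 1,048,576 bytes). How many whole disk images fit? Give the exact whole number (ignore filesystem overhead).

298,606

Capacity: 8 TB = 8,000,000,000,000 bytes
Per item: 25.55 MiB = 26,791,116.8 bytes
⌊8,000,000,000,000 / 26,791,116.8⌋ = 298,606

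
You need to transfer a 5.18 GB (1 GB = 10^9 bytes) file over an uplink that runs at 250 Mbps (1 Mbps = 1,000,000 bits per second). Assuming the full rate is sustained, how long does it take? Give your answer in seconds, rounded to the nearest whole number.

166 seconds

5.18 GB = 5,180,000,000 bytes = 41,440,000,000 bits
250 Mbps = 250,000,000 bits/s
time = 41,440,000,000 / 250,000,000 = 166 s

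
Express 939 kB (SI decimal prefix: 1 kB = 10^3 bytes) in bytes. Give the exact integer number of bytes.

939 × 1,000 = 939,000 bytes  (1 kB = 10^3 bytes)

939,000 bytes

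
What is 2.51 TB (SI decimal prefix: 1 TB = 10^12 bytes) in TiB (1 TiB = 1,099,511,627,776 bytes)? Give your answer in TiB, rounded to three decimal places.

2.283 TiB

2.51 TB = 2.51 × 10^12 bytes = 2,510,000,000,000 bytes
1 TiB = 1,099,511,627,776 bytes
2,510,000,000,000 / 1,099,511,627,776 = 2.283 TiB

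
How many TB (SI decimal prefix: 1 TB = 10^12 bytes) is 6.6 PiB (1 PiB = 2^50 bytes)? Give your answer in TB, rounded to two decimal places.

7,430.94 TB

6.6 PiB × 1,125,899,906,842,624 bytes/PiB = 7,430,939,385,161,318.4 bytes
1 TB = 1,000,000,000,000 bytes
7,430,939,385,161,318.4 / 1,000,000,000,000 = 7,430.94 TB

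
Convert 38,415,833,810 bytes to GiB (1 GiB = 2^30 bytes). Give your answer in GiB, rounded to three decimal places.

38,415,833,810 bytes given.
1 GiB = 2^30 bytes = 1,073,741,824 bytes
38,415,833,810 / 1,073,741,824 = 35.778 GiB

35.778 GiB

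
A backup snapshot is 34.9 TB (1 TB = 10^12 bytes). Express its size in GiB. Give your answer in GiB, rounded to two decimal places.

34.9 TB = 34.9 × 10^12 bytes = 34,900,000,000,000 bytes
1 GiB = 1,073,741,824 bytes
34,900,000,000,000 / 1,073,741,824 = 32,503.16 GiB

32,503.16 GiB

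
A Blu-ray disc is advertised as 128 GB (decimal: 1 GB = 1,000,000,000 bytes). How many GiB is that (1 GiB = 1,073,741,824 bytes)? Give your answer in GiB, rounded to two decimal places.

119.21 GiB

128 GB × 1,000,000,000 bytes/GB = 128,000,000,000 bytes
1 GiB = 1,073,741,824 bytes
128,000,000,000 / 1,073,741,824 = 119.21 GiB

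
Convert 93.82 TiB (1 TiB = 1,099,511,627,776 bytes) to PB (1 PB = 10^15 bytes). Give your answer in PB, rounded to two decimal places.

0.10 PB

93.82 TiB = 93.82 × 2^40 bytes = 103,156,180,917,944.32 bytes
1 PB = 10^15 bytes = 1,000,000,000,000,000 bytes
103,156,180,917,944.32 / 1,000,000,000,000,000 = 0.10 PB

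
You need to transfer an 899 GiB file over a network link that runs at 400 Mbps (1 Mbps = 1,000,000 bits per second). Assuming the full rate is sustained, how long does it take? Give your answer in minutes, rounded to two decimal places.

321.76 minutes

899 GiB = 965,293,899,776 bytes = 7,722,351,198,208 bits
400 Mbps = 400,000,000 bits/s
time = 7,722,351,198,208 / 400,000,000 = 19,305.878 s
19,305.878 s / 60 = 321.76 minutes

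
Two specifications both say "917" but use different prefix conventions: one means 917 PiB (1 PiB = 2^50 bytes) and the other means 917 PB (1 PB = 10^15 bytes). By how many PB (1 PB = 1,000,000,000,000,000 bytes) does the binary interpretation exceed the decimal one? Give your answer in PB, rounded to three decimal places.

115.450 PB

917 PiB = 917 × 1,125,899,906,842,624 = 1,032,450,214,574,686,208 bytes
917 PB = 917 × 1,000,000,000,000,000 = 917,000,000,000,000,000 bytes
difference = 115,450,214,574,686,208 bytes
115,450,214,574,686,208 / 1,000,000,000,000,000 = 115.450 PB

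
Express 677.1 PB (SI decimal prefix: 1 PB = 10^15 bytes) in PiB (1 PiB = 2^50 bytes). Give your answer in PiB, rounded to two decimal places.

601.39 PiB

677.1 PB = 677.1 × 10^15 bytes = 677,100,000,000,000,000 bytes
1 PiB = 2^50 bytes = 1,125,899,906,842,624 bytes
677,100,000,000,000,000 / 1,125,899,906,842,624 = 601.39 PiB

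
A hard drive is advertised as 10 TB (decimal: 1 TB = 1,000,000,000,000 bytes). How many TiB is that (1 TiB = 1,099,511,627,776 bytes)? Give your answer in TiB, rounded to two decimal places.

9.09 TiB

10 TB = 10 × 10^12 bytes = 10,000,000,000,000 bytes
1 TiB = 2^40 bytes = 1,099,511,627,776 bytes
10,000,000,000,000 / 1,099,511,627,776 = 9.09 TiB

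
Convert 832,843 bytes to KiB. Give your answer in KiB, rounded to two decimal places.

813.32 KiB

832,843 bytes given.
1 KiB = 1,024 bytes
832,843 / 1,024 = 813.32 KiB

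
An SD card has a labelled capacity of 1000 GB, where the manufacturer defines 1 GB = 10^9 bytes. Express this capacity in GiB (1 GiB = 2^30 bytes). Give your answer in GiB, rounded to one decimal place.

1000 GB × 1,000,000,000 bytes/GB = 1,000,000,000,000 bytes
1 GiB = 2^30 bytes = 1,073,741,824 bytes
1,000,000,000,000 / 1,073,741,824 = 931.3 GiB

931.3 GiB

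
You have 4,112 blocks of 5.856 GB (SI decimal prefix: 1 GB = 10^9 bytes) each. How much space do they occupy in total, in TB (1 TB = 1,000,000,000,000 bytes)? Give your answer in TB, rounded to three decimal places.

Total = 4,112 × 5.856 GB = 24079.872 GB
= 24079.872 × 1,000,000,000 bytes = 24,079,872,000,000 bytes
1 TB = 1,000,000,000,000 bytes
24,079,872,000,000 / 1,000,000,000,000 = 24.080 TB

24.080 TB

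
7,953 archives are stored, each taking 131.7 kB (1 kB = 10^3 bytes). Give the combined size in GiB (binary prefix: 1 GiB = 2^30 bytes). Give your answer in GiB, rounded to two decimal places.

0.98 GiB

Total = 7,953 × 131.7 kB = 1047410.1 kB
= 1047410.1 × 1,000 bytes = 1,047,410,100 bytes
1 GiB = 1,073,741,824 bytes
1,047,410,100 / 1,073,741,824 = 0.98 GiB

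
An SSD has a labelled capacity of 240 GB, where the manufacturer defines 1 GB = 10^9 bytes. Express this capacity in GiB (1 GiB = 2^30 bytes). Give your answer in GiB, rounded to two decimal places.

223.52 GiB

240 GB = 240 × 10^9 bytes = 240,000,000,000 bytes
1 GiB = 2^30 bytes = 1,073,741,824 bytes
240,000,000,000 / 1,073,741,824 = 223.52 GiB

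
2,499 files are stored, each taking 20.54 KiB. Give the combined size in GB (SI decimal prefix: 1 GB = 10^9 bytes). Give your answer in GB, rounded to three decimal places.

Total = 2,499 × 20.54 KiB = 51329.46 KiB
= 51329.46 × 1,024 bytes = 52,561,367.04 bytes
1 GB = 1,000,000,000 bytes
52,561,367.04 / 1,000,000,000 = 0.053 GB

0.053 GB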